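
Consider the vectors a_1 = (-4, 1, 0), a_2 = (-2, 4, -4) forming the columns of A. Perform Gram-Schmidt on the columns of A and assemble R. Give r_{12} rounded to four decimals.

a_1 = (-4, 1, 0); ‖a_1‖ = 4.1231, so e_1 = (-0.9701, 0.2425, 0.0000).
r_{12} = e_1·a_2 = 2.9104.

r_{12} = 2.9104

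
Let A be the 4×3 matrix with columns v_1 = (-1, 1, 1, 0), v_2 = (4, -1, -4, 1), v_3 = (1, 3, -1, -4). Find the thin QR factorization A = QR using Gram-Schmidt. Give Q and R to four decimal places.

v_1 = (-1, 1, 1, 0); ‖v_1‖ = 1.7321, so e_1 = (-0.5774, 0.5774, 0.5774, 0.0000).
e_1·v_2 = (-0.5774)·4 + 0.5774·(-1) + 0.5774·(-4) + 0.0000·1 = -5.1962.
u_2 = v_2 + 5.1962·e_1 = (1.0000, 2.0000, -1.0000, 1.0000).
‖u_2‖ = 2.6458, so e_2 = (0.3780, 0.7559, -0.3780, 0.3780).
e_1·v_3 = (-0.5774)·1 + 0.5774·3 + 0.5774·(-1) + 0.0000·(-4) = 0.5774; e_2·v_3 = 0.3780·1 + 0.7559·3 + (-0.3780)·(-1) + 0.3780·(-4) = 1.5119.
u_3 = v_3 − 0.5774·e_1 − 1.5119·e_2 = (0.7619, 1.5238, -0.7619, -4.5714).
‖u_3‖ = 4.9377, so e_3 = (0.1543, 0.3086, -0.1543, -0.9258).

Q = [[-0.5774, 0.3780, 0.1543], [0.5774, 0.7559, 0.3086], [0.5774, -0.3780, -0.1543], [0.0000, 0.3780, -0.9258]], R = [[1.7321, -5.1962, 0.5774], [0.0000, 2.6458, 1.5119], [0.0000, 0.0000, 4.9377]]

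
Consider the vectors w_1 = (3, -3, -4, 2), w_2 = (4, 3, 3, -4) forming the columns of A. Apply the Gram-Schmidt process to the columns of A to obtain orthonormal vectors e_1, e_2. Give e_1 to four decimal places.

w_1 = (3, -3, -4, 2); ‖w_1‖ = 6.1644, so e_1 = (0.4867, -0.4867, -0.6489, 0.3244).

e_1 = (0.4867, -0.4867, -0.6489, 0.3244)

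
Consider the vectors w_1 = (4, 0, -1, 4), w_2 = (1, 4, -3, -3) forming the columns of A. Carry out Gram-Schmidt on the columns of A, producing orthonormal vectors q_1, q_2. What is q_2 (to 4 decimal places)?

w_1 = (4, 0, -1, 4); ‖w_1‖ = 5.7446, so q_1 = (0.6963, 0.0000, -0.1741, 0.6963).
q_1·w_2 = 0.6963·1 + 0.0000·4 + (-0.1741)·(-3) + 0.6963·(-3) = -0.8704.
u_2 = w_2 + 0.8704·q_1 = (1.6061, 4.0000, -3.1515, -2.3939).
‖u_2‖ = 5.8517, so q_2 = (0.2745, 0.6836, -0.5386, -0.4091).

q_2 = (0.2745, 0.6836, -0.5386, -0.4091)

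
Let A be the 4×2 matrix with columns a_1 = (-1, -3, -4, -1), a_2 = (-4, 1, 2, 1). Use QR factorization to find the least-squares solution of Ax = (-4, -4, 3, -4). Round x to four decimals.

x = (0.5434, 0.8340)

q_1 = a_1/‖a_1‖ = (-1, -3, -4, -1)/5.1962 = (-0.1925, -0.5774, -0.7698, -0.1925).
r_{12} = q_1·a_2 = -1.5396.
u_2 = a_2 + 1.5396·q_1 = (-4.2963, 0.1111, 0.8148, 0.7037).
‖u_2‖ = 4.4305, so q_2 = (-0.9697, 0.0251, 0.1839, 0.1588).
Qᵀb = (1.5396, 3.6949).
Back-substitute: x_2 = 3.6949/4.4305 = 0.8340.
x_1 = (1.5396 + 1.5396·0.8340)/5.1962 = 0.5434.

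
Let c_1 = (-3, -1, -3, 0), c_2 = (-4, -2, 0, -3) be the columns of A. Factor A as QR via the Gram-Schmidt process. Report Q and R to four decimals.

Q = [[-0.6882, -0.4140], [-0.2294, -0.2922], [-0.6882, 0.5114], [0.0000, -0.6940]], R = [[4.3589, 3.2118], [0.0000, 4.3225]]

c_1 = (-3, -1, -3, 0); ‖c_1‖ = 4.3589, so e_1 = (-0.6882, -0.2294, -0.6882, 0.0000).
e_1·c_2 = (-0.6882)·(-4) + (-0.2294)·(-2) + (-0.6882)·0 + 0.0000·(-3) = 3.2118.
u_2 = c_2 − 3.2118·e_1 = (-1.7895, -1.2632, 2.2105, -3.0000).
‖u_2‖ = 4.3225, so e_2 = (-0.4140, -0.2922, 0.5114, -0.6940).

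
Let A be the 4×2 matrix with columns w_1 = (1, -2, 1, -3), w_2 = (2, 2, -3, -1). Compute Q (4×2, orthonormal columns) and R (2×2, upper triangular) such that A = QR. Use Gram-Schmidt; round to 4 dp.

w_1 = (1, -2, 1, -3); ‖w_1‖ = 3.8730, so e_1 = (0.2582, -0.5164, 0.2582, -0.7746).
e_1·w_2 = 0.2582·2 + (-0.5164)·2 + 0.2582·(-3) + (-0.7746)·(-1) = -0.5164.
u_2 = w_2 + 0.5164·e_1 = (2.1333, 1.7333, -2.8667, -1.4000).
‖u_2‖ = 4.2111, so e_2 = (0.5066, 0.4116, -0.6807, -0.3325).

Q = [[0.2582, 0.5066], [-0.5164, 0.4116], [0.2582, -0.6807], [-0.7746, -0.3325]], R = [[3.8730, -0.5164], [0.0000, 4.2111]]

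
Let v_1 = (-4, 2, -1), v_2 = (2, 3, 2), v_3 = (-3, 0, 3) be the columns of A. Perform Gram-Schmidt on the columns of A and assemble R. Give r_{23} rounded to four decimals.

r_{23} = 0.4254

v_1 = (-4, 2, -1); ‖v_1‖ = 4.5826, so q_1 = (-0.8729, 0.4364, -0.2182).
q_1·v_2 = (-0.8729)·2 + 0.4364·3 + (-0.2182)·2 = -0.8729.
u_2 = v_2 + 0.8729·q_1 = (1.2381, 3.3810, 1.8095).
‖u_2‖ = 4.0297, so q_2 = (0.3072, 0.8390, 0.4491).
r_{23} = q_2·v_3 = 0.4254.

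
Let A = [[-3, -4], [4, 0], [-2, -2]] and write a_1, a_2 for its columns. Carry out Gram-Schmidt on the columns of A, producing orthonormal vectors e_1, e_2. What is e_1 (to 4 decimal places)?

e_1 = (-0.5571, 0.7428, -0.3714)

a_1 = (-3, 4, -2); ‖a_1‖ = 5.3852, so e_1 = (-0.5571, 0.7428, -0.3714).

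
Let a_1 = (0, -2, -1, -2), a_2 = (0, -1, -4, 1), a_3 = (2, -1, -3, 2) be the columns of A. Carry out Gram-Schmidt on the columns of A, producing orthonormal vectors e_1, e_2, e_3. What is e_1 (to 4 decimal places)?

e_1 = (0.0000, -0.6667, -0.3333, -0.6667)

a_1 = (0, -2, -1, -2); ‖a_1‖ = 3.0000, so e_1 = (0.0000, -0.6667, -0.3333, -0.6667).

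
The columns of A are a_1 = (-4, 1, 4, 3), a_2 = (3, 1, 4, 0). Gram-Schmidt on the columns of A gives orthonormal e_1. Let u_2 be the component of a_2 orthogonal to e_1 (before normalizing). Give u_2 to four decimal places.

a_1 = (-4, 1, 4, 3); ‖a_1‖ = 6.4807, so e_1 = (-0.6172, 0.1543, 0.6172, 0.4629).
e_1·a_2 = (-0.6172)·3 + 0.1543·1 + 0.6172·4 + 0.4629·0 = 0.7715.
u_2 = a_2 − 0.7715·e_1 = (3.4762, 0.8810, 3.5238, -0.3571).

u_2 = (3.4762, 0.8810, 3.5238, -0.3571)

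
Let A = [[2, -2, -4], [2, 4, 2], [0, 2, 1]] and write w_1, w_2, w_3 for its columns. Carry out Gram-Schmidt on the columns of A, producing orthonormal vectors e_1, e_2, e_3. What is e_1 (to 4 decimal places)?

w_1 = (2, 2, 0); ‖w_1‖ = 2.8284, so e_1 = (0.7071, 0.7071, 0.0000).

e_1 = (0.7071, 0.7071, 0.0000)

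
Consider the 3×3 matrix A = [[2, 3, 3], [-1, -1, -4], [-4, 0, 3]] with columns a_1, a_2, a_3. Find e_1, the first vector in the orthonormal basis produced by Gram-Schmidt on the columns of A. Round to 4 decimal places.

e_1 = (0.4364, -0.2182, -0.8729)

a_1 = (2, -1, -4); ‖a_1‖ = 4.5826, so e_1 = (0.4364, -0.2182, -0.8729).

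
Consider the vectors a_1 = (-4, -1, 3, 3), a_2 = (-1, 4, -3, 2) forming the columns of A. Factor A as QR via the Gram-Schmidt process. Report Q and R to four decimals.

e_1 = a_1/‖a_1‖ = (-4, -1, 3, 3)/5.9161 = (-0.6761, -0.1690, 0.5071, 0.5071).
r_{12} = e_1·a_2 = -0.5071.
u_2 = a_2 + 0.5071·e_1 = (-1.3429, 3.9143, -2.7429, 2.2571).
‖u_2‖ = 5.4537, so e_2 = (-0.2462, 0.7177, -0.5029, 0.4139).

Q = [[-0.6761, -0.2462], [-0.1690, 0.7177], [0.5071, -0.5029], [0.5071, 0.4139]], R = [[5.9161, -0.5071], [0.0000, 5.4537]]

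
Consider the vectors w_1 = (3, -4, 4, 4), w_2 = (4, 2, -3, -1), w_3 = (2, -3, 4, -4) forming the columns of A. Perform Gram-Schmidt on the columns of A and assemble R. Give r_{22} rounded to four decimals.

e_1 = w_1/‖w_1‖ = (3, -4, 4, 4)/7.5498 = (0.3974, -0.5298, 0.5298, 0.5298).
r_{12} = e_1·w_2 = -1.5894.
u_2 = w_2 + 1.5894·e_1 = (4.6316, 1.1579, -2.1579, -0.1579).
r_{22} = ‖u_2‖ = 5.2415.

r_{22} = 5.2415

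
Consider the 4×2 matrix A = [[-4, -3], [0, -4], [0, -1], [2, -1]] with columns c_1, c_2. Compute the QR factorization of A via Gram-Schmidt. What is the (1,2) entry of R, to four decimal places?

c_1 = (-4, 0, 0, 2); ‖c_1‖ = 4.4721, so e_1 = (-0.8944, 0.0000, 0.0000, 0.4472).
r_{12} = e_1·c_2 = 2.2361.

r_{12} = 2.2361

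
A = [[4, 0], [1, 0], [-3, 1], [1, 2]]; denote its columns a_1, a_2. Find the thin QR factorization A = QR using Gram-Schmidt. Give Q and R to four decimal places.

q_1 = a_1/‖a_1‖ = (4, 1, -3, 1)/5.1962 = (0.7698, 0.1925, -0.5774, 0.1925).
r_{12} = q_1·a_2 = -0.1925.
u_2 = a_2 + 0.1925·q_1 = (0.1481, 0.0370, 0.8889, 2.0370).
‖u_2‖ = 2.2278, so q_2 = (0.0665, 0.0166, 0.3990, 0.9144).

Q = [[0.7698, 0.0665], [0.1925, 0.0166], [-0.5774, 0.3990], [0.1925, 0.9144]], R = [[5.1962, -0.1925], [0.0000, 2.2278]]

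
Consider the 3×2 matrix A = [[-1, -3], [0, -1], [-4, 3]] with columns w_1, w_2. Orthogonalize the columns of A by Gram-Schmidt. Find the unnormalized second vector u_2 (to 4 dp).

u_2 = (-3.5294, -1.0000, 0.8824)

w_1 = (-1, 0, -4); ‖w_1‖ = 4.1231, so e_1 = (-0.2425, 0.0000, -0.9701).
e_1·w_2 = (-0.2425)·(-3) + 0.0000·(-1) + (-0.9701)·3 = -2.1828.
u_2 = w_2 + 2.1828·e_1 = (-3.5294, -1.0000, 0.8824).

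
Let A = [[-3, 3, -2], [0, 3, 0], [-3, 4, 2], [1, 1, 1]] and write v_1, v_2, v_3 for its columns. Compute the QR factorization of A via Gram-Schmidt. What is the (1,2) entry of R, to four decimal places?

r_{12} = -4.5883

q_1 = v_1/‖v_1‖ = (-3, 0, -3, 1)/4.3589 = (-0.6882, 0.0000, -0.6882, 0.2294).
r_{12} = q_1·v_2 = -4.5883.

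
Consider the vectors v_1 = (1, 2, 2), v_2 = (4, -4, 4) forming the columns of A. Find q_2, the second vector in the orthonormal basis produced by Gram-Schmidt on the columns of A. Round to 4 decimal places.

q_1 = v_1/‖v_1‖ = (1, 2, 2)/3.0000 = (0.3333, 0.6667, 0.6667).
r_{12} = q_1·v_2 = 1.3333.
u_2 = v_2 − 1.3333·q_1 = (3.5556, -4.8889, 3.1111).
‖u_2‖ = 6.7987, so q_2 = (0.5230, -0.7191, 0.4576).

q_2 = (0.5230, -0.7191, 0.4576)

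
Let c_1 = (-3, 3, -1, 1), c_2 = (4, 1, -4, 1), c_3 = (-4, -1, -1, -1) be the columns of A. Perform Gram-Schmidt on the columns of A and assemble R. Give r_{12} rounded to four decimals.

r_{12} = -0.8944

q_1 = c_1/‖c_1‖ = (-3, 3, -1, 1)/4.4721 = (-0.6708, 0.6708, -0.2236, 0.2236).
r_{12} = q_1·c_2 = -0.8944.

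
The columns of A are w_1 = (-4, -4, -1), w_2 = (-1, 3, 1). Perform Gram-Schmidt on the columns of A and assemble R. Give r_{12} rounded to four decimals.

w_1 = (-4, -4, -1); ‖w_1‖ = 5.7446, so q_1 = (-0.6963, -0.6963, -0.1741).
r_{12} = q_1·w_2 = -1.5667.

r_{12} = -1.5667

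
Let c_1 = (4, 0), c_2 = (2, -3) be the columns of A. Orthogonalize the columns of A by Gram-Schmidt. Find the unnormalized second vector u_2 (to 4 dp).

q_1 = c_1/‖c_1‖ = (4, 0)/4.0000 = (1.0000, 0.0000).
r_{12} = q_1·c_2 = 2.0000.
u_2 = c_2 − 2.0000·q_1 = (0.0000, -3.0000).

u_2 = (0.0000, -3.0000)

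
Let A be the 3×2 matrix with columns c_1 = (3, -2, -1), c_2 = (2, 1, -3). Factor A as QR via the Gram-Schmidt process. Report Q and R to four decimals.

c_1 = (3, -2, -1); ‖c_1‖ = 3.7417, so e_1 = (0.8018, -0.5345, -0.2673).
e_1·c_2 = 0.8018·2 + (-0.5345)·1 + (-0.2673)·(-3) = 1.8708.
u_2 = c_2 − 1.8708·e_1 = (0.5000, 2.0000, -2.5000).
‖u_2‖ = 3.2404, so e_2 = (0.1543, 0.6172, -0.7715).

Q = [[0.8018, 0.1543], [-0.5345, 0.6172], [-0.2673, -0.7715]], R = [[3.7417, 1.8708], [0.0000, 3.2404]]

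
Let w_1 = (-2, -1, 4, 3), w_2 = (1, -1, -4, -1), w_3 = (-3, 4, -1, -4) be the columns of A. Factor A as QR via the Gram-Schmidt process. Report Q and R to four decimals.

w_1 = (-2, -1, 4, 3); ‖w_1‖ = 5.4772, so e_1 = (-0.3651, -0.1826, 0.7303, 0.5477).
e_1·w_2 = (-0.3651)·1 + (-0.1826)·(-1) + 0.7303·(-4) + 0.5477·(-1) = -3.6515.
u_2 = w_2 + 3.6515·e_1 = (-0.3333, -1.6667, -1.3333, 1.0000).
‖u_2‖ = 2.3805, so e_2 = (-0.1400, -0.7001, -0.5601, 0.4201).
e_1·w_3 = (-0.3651)·(-3) + (-0.1826)·4 + 0.7303·(-1) + 0.5477·(-4) = -2.5560; e_2·w_3 = (-0.1400)·(-3) + (-0.7001)·4 + (-0.5601)·(-1) + 0.4201·(-4) = -3.5007.
u_3 = w_3 + 2.5560·e_1 + 3.5007·e_2 = (-4.4235, 1.0824, -1.0941, -1.1294).
‖u_3‖ = 4.8179, so e_3 = (-0.9182, 0.2247, -0.2271, -0.2344).

Q = [[-0.3651, -0.1400, -0.9182], [-0.1826, -0.7001, 0.2247], [0.7303, -0.5601, -0.2271], [0.5477, 0.4201, -0.2344]], R = [[5.4772, -3.6515, -2.5560], [0.0000, 2.3805, -3.5007], [0.0000, 0.0000, 4.8179]]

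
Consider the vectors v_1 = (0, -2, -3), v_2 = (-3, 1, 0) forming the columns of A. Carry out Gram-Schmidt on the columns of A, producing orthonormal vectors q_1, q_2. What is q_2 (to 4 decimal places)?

v_1 = (0, -2, -3); ‖v_1‖ = 3.6056, so q_1 = (0.0000, -0.5547, -0.8321).
q_1·v_2 = 0.0000·(-3) + (-0.5547)·1 + (-0.8321)·0 = -0.5547.
u_2 = v_2 + 0.5547·q_1 = (-3.0000, 0.6923, -0.4615).
‖u_2‖ = 3.1132, so q_2 = (-0.9636, 0.2224, -0.1482).

q_2 = (-0.9636, 0.2224, -0.1482)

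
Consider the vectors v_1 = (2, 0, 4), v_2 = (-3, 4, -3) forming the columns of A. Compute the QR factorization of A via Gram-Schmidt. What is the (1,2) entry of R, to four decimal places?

q_1 = v_1/‖v_1‖ = (2, 0, 4)/4.4721 = (0.4472, 0.0000, 0.8944).
r_{12} = q_1·v_2 = -4.0249.

r_{12} = -4.0249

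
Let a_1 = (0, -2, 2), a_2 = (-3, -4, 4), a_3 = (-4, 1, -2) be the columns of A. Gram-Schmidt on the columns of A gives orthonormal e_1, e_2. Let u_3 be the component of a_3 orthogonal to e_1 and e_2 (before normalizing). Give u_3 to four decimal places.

u_3 = (0.0000, -0.5000, -0.5000)

a_1 = (0, -2, 2); ‖a_1‖ = 2.8284, so e_1 = (0.0000, -0.7071, 0.7071).
e_1·a_2 = 0.0000·(-3) + (-0.7071)·(-4) + 0.7071·4 = 5.6569.
u_2 = a_2 − 5.6569·e_1 = (-3.0000, 0.0000, 0.0000).
‖u_2‖ = 3.0000, so e_2 = (-1.0000, 0.0000, 0.0000).
e_1·a_3 = 0.0000·(-4) + (-0.7071)·1 + 0.7071·(-2) = -2.1213; e_2·a_3 = (-1.0000)·(-4) + (0.0000)·1 + 0.0000·(-2) = 4.0000.
u_3 = a_3 + 2.1213·e_1 − 4.0000·e_2 = (0.0000, -0.5000, -0.5000).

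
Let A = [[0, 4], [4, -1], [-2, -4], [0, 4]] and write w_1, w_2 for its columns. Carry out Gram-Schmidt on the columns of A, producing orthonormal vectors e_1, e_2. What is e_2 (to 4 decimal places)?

w_1 = (0, 4, -2, 0); ‖w_1‖ = 4.4721, so e_1 = (0.0000, 0.8944, -0.4472, 0.0000).
e_1·w_2 = 0.0000·4 + 0.8944·(-1) + (-0.4472)·(-4) + 0.0000·4 = 0.8944.
u_2 = w_2 − 0.8944·e_1 = (4.0000, -1.8000, -3.6000, 4.0000).
‖u_2‖ = 6.9426, so e_2 = (0.5762, -0.2593, -0.5185, 0.5762).

e_2 = (0.5762, -0.2593, -0.5185, 0.5762)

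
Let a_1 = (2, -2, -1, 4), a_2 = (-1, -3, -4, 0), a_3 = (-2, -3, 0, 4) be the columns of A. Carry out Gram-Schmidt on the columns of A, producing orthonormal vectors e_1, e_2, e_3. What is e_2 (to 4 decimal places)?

e_2 = (-0.3387, -0.4875, -0.7601, -0.2644)

e_1 = a_1/‖a_1‖ = (2, -2, -1, 4)/5.0000 = (0.4000, -0.4000, -0.2000, 0.8000).
r_{12} = e_1·a_2 = 1.6000.
u_2 = a_2 − 1.6000·e_1 = (-1.6400, -2.3600, -3.6800, -1.2800).
‖u_2‖ = 4.8415, so e_2 = (-0.3387, -0.4875, -0.7601, -0.2644).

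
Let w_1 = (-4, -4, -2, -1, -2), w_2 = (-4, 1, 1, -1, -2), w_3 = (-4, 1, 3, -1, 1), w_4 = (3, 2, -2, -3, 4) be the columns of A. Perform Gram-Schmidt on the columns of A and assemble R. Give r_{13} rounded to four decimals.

w_1 = (-4, -4, -2, -1, -2); ‖w_1‖ = 6.4031, so e_1 = (-0.6247, -0.6247, -0.3123, -0.1562, -0.3123).
r_{13} = e_1·w_3 = 0.7809.

r_{13} = 0.7809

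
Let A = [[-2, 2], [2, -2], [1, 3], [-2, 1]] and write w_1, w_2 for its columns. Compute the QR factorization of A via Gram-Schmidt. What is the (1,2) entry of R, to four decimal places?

w_1 = (-2, 2, 1, -2); ‖w_1‖ = 3.6056, so e_1 = (-0.5547, 0.5547, 0.2774, -0.5547).
r_{12} = e_1·w_2 = -1.9415.

r_{12} = -1.9415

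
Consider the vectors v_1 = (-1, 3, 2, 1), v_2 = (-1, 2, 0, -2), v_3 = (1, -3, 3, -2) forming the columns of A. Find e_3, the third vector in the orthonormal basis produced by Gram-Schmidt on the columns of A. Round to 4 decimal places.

v_1 = (-1, 3, 2, 1); ‖v_1‖ = 3.8730, so e_1 = (-0.2582, 0.7746, 0.5164, 0.2582).
e_1·v_2 = (-0.2582)·(-1) + 0.7746·2 + 0.5164·0 + 0.2582·(-2) = 1.2910.
u_2 = v_2 − 1.2910·e_1 = (-0.6667, 1.0000, -0.6667, -2.3333).
‖u_2‖ = 2.7080, so e_2 = (-0.2462, 0.3693, -0.2462, -0.8616).
e_1·v_3 = (-0.2582)·1 + 0.7746·(-3) + 0.5164·3 + 0.2582·(-2) = -1.5492; e_2·v_3 = (-0.2462)·1 + 0.3693·(-3) + (-0.2462)·3 + (-0.8616)·(-2) = -0.3693.
u_3 = v_3 + 1.5492·e_1 + 0.3693·e_2 = (0.5091, -1.6636, 3.7091, -1.9182).
‖u_3‖ = 4.5237, so e_3 = (0.1125, -0.3678, 0.8199, -0.4240).

e_3 = (0.1125, -0.3678, 0.8199, -0.4240)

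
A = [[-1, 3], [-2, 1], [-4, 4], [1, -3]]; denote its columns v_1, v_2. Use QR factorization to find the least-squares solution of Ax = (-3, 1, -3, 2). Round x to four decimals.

x = (-0.5103, -1.0928)

v_1 = (-1, -2, -4, 1); ‖v_1‖ = 4.6904, so q_1 = (-0.2132, -0.4264, -0.8528, 0.2132).
q_1·v_2 = (-0.2132)·3 + (-0.4264)·1 + (-0.8528)·4 + 0.2132·(-3) = -5.1168.
u_2 = v_2 + 5.1168·q_1 = (1.9091, -1.1818, -0.3636, -1.9091).
‖u_2‖ = 2.9695, so q_2 = (0.6429, -0.3980, -0.1225, -0.6429).
Qᵀb = (3.1980, -3.2451).
Back-substitute: x_2 = -3.2451/2.9695 = -1.0928.
x_1 = (3.1980 + 5.1168·(-1.0928))/4.6904 = -0.5103.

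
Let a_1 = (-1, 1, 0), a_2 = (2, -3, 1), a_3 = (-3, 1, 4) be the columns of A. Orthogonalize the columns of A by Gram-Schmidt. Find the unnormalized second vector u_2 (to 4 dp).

u_2 = (-0.5000, -0.5000, 1.0000)

a_1 = (-1, 1, 0); ‖a_1‖ = 1.4142, so e_1 = (-0.7071, 0.7071, 0.0000).
e_1·a_2 = (-0.7071)·2 + 0.7071·(-3) + 0.0000·1 = -3.5355.
u_2 = a_2 + 3.5355·e_1 = (-0.5000, -0.5000, 1.0000).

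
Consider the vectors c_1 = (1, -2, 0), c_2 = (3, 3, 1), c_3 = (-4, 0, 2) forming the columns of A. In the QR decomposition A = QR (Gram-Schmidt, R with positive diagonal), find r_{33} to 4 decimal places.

r_{33} = 2.8037

c_1 = (1, -2, 0); ‖c_1‖ = 2.2361, so q_1 = (0.4472, -0.8944, 0.0000).
q_1·c_2 = 0.4472·3 + (-0.8944)·3 + 0.0000·1 = -1.3416.
u_2 = c_2 + 1.3416·q_1 = (3.6000, 1.8000, 1.0000).
‖u_2‖ = 4.1473, so q_2 = (0.8680, 0.4340, 0.2411).
q_1·c_3 = 0.4472·(-4) + (-0.8944)·0 + 0.0000·2 = -1.7889; q_2·c_3 = 0.8680·(-4) + 0.4340·0 + 0.2411·2 = -2.9899.
u_3 = c_3 + 1.7889·q_1 + 2.9899·q_2 = (-0.6047, -0.3023, 2.7209).
r_{33} = ‖u_3‖ = 2.8037.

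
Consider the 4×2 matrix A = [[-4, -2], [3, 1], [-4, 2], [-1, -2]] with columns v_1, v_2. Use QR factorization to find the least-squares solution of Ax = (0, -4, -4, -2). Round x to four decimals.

x = (0.2265, -0.7025)

e_1 = v_1/‖v_1‖ = (-4, 3, -4, -1)/6.4807 = (-0.6172, 0.4629, -0.6172, -0.1543).
r_{12} = e_1·v_2 = 0.7715.
u_2 = v_2 − 0.7715·e_1 = (-1.5238, 0.6429, 2.4762, -1.8810).
‖u_2‖ = 3.5220, so e_2 = (-0.4326, 0.1825, 0.7031, -0.5341).
Qᵀb = (0.9258, -2.4742).
Back-substitute: x_2 = -2.4742/3.5220 = -0.7025.
x_1 = (0.9258 − 0.7715·(-0.7025))/6.4807 = 0.2265.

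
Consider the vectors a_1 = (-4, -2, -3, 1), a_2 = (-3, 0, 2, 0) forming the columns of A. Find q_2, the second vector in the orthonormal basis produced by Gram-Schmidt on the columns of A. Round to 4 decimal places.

q_2 = (-0.6404, 0.1164, 0.7569, -0.0582)

a_1 = (-4, -2, -3, 1); ‖a_1‖ = 5.4772, so q_1 = (-0.7303, -0.3651, -0.5477, 0.1826).
q_1·a_2 = (-0.7303)·(-3) + (-0.3651)·0 + (-0.5477)·2 + 0.1826·0 = 1.0954.
u_2 = a_2 − 1.0954·q_1 = (-2.2000, 0.4000, 2.6000, -0.2000).
‖u_2‖ = 3.4351, so q_2 = (-0.6404, 0.1164, 0.7569, -0.0582).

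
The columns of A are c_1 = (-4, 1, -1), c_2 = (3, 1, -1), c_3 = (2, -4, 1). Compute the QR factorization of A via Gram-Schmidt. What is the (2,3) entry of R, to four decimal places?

r_{23} = -2.6667

c_1 = (-4, 1, -1); ‖c_1‖ = 4.2426, so q_1 = (-0.9428, 0.2357, -0.2357).
q_1·c_2 = (-0.9428)·3 + 0.2357·1 + (-0.2357)·(-1) = -2.3570.
u_2 = c_2 + 2.3570·q_1 = (0.7778, 1.5556, -1.5556).
‖u_2‖ = 2.3333, so q_2 = (0.3333, 0.6667, -0.6667).
r_{23} = q_2·c_3 = -2.6667.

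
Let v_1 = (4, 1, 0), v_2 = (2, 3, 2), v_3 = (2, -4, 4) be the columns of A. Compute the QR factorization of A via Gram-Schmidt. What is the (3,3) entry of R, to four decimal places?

r_{33} = 5.8635

q_1 = v_1/‖v_1‖ = (4, 1, 0)/4.1231 = (0.9701, 0.2425, 0.0000).
r_{12} = q_1·v_2 = 2.6679.
u_2 = v_2 − 2.6679·q_1 = (-0.5882, 2.3529, 2.0000).
‖u_2‖ = 3.1436, so q_2 = (-0.1871, 0.7485, 0.6362).
r_{13} = q_1·v_3 = 0.9701; r_{23} = q_2·v_3 = -0.8233.
u_3 = v_3 − 0.9701·q_1 + 0.8233·q_2 = (0.9048, -3.6190, 4.5238).
r_{33} = ‖u_3‖ = 5.8635.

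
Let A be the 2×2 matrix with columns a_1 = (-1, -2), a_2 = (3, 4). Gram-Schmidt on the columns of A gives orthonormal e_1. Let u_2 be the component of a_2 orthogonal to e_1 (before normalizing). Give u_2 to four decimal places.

u_2 = (0.8000, -0.4000)

a_1 = (-1, -2); ‖a_1‖ = 2.2361, so e_1 = (-0.4472, -0.8944).
e_1·a_2 = (-0.4472)·3 + (-0.8944)·4 = -4.9193.
u_2 = a_2 + 4.9193·e_1 = (0.8000, -0.4000).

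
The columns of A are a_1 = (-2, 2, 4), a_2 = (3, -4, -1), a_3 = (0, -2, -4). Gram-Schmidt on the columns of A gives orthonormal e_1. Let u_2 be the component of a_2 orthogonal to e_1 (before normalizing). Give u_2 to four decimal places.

a_1 = (-2, 2, 4); ‖a_1‖ = 4.8990, so e_1 = (-0.4082, 0.4082, 0.8165).
e_1·a_2 = (-0.4082)·3 + 0.4082·(-4) + 0.8165·(-1) = -3.6742.
u_2 = a_2 + 3.6742·e_1 = (1.5000, -2.5000, 2.0000).

u_2 = (1.5000, -2.5000, 2.0000)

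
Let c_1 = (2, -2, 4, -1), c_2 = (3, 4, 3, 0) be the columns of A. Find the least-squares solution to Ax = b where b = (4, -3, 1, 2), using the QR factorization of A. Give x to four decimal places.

x = (0.6853, -0.1133)

c_1 = (2, -2, 4, -1); ‖c_1‖ = 5.0000, so q_1 = (0.4000, -0.4000, 0.8000, -0.2000).
q_1·c_2 = 0.4000·3 + (-0.4000)·4 + 0.8000·3 + (-0.2000)·0 = 2.0000.
u_2 = c_2 − 2.0000·q_1 = (2.2000, 4.8000, 1.4000, 0.4000).
‖u_2‖ = 5.4772, so q_2 = (0.4017, 0.8764, 0.2556, 0.0730).
Qᵀb = (3.2000, -0.6208).
Back-substitute: x_2 = -0.6208/5.4772 = -0.1133.
x_1 = (3.2000 − 2.0000·(-0.1133))/5.0000 = 0.6853.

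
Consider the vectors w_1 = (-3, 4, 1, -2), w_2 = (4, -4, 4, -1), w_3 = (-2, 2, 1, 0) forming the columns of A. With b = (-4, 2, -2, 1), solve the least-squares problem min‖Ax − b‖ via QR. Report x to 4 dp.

e_1 = w_1/‖w_1‖ = (-3, 4, 1, -2)/5.4772 = (-0.5477, 0.7303, 0.1826, -0.3651).
r_{12} = e_1·w_2 = -4.0166.
u_2 = w_2 + 4.0166·e_1 = (1.8000, -1.0667, 4.7333, -2.4667).
‖u_2‖ = 5.7329, so e_2 = (0.3140, -0.1861, 0.8256, -0.4303).
r_{13} = e_1·w_3 = 2.7386; r_{23} = e_2·w_3 = -0.1744.
u_3 = w_3 − 2.7386·e_1 + 0.1744·e_2 = (-0.4452, -0.0325, 0.6440, 0.9249).
‖u_3‖ = 1.2123, so e_3 = (-0.3673, -0.0268, 0.5313, 0.7630).
Qᵀb = (2.9212, -3.7096, 1.1160).
Back-substitute: x_3 = 1.1160/1.2123 = 0.9206.
x_2 = (-3.7096 + 0.1744·0.9206)/5.7329 = -0.6190.
x_1 = (2.9212 + 4.0166·(-0.6190) − 2.7386·0.9206)/5.4772 = -0.3810.

x = (-0.3810, -0.6190, 0.9206)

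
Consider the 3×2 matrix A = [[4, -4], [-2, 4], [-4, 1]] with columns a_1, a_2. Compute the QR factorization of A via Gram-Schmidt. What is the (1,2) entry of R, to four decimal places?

e_1 = a_1/‖a_1‖ = (4, -2, -4)/6.0000 = (0.6667, -0.3333, -0.6667).
r_{12} = e_1·a_2 = -4.6667.

r_{12} = -4.6667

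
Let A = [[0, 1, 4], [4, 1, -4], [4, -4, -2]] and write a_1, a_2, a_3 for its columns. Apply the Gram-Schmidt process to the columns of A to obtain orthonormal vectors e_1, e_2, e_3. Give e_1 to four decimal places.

a_1 = (0, 4, 4); ‖a_1‖ = 5.6569, so e_1 = (0.0000, 0.7071, 0.7071).

e_1 = (0.0000, 0.7071, 0.7071)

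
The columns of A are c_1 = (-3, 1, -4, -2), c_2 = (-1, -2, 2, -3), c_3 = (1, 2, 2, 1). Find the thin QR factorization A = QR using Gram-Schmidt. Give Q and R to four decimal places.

c_1 = (-3, 1, -4, -2); ‖c_1‖ = 5.4772, so e_1 = (-0.5477, 0.1826, -0.7303, -0.3651).
e_1·c_2 = (-0.5477)·(-1) + 0.1826·(-2) + (-0.7303)·2 + (-0.3651)·(-3) = -0.1826.
u_2 = c_2 + 0.1826·e_1 = (-1.1000, -1.9667, 1.8667, -3.0667).
‖u_2‖ = 4.2387, so e_2 = (-0.2595, -0.4640, 0.4404, -0.7235).
e_1·c_3 = (-0.5477)·1 + 0.1826·2 + (-0.7303)·2 + (-0.3651)·1 = -2.0083; e_2·c_3 = (-0.2595)·1 + (-0.4640)·2 + 0.4404·2 + (-0.7235)·1 = -1.0302.
u_3 = c_3 + 2.0083·e_1 + 1.0302·e_2 = (-0.3673, 1.8887, 0.9870, -0.4787).
‖u_3‖ = 2.2148, so e_3 = (-0.1659, 0.8528, 0.4456, -0.2161).

Q = [[-0.5477, -0.2595, -0.1659], [0.1826, -0.4640, 0.8528], [-0.7303, 0.4404, 0.4456], [-0.3651, -0.7235, -0.2161]], R = [[5.4772, -0.1826, -2.0083], [0.0000, 4.2387, -1.0302], [0.0000, 0.0000, 2.2148]]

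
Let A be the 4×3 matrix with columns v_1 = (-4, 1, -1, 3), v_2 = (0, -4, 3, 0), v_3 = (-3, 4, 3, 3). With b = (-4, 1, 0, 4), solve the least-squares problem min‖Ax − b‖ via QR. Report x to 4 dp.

v_1 = (-4, 1, -1, 3); ‖v_1‖ = 5.1962, so q_1 = (-0.7698, 0.1925, -0.1925, 0.5774).
q_1·v_2 = (-0.7698)·0 + 0.1925·(-4) + (-0.1925)·3 + 0.5774·0 = -1.3472.
u_2 = v_2 + 1.3472·q_1 = (-1.0370, -3.7407, 2.7407, 0.7778).
‖u_2‖ = 4.8151, so q_2 = (-0.2154, -0.7769, 0.5692, 0.1615).
q_1·v_3 = (-0.7698)·(-3) + 0.1925·4 + (-0.1925)·3 + 0.5774·3 = 4.2339; q_2·v_3 = (-0.2154)·(-3) + (-0.7769)·4 + 0.5692·3 + 0.1615·3 = -0.2692.
u_3 = v_3 − 4.2339·q_1 + 0.2692·q_2 = (0.2013, 2.9760, 3.9681, 0.5990).
‖u_3‖ = 5.0002, so q_3 = (0.0403, 0.5952, 0.7936, 0.1198).
Qᵀb = (5.5811, 0.7307, 0.9134).
Back-substitute: x_3 = 0.9134/5.0002 = 0.1827.
x_2 = (0.7307 + 0.2692·0.1827)/4.8151 = 0.1620.
x_1 = (5.5811 + 1.3472·0.1620 − 4.2339·0.1827)/5.1962 = 0.9672.

x = (0.9672, 0.1620, 0.1827)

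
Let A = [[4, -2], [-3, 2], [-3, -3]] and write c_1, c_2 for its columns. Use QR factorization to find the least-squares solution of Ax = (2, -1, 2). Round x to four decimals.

c_1 = (4, -3, -3); ‖c_1‖ = 5.8310, so q_1 = (0.6860, -0.5145, -0.5145).
q_1·c_2 = 0.6860·(-2) + (-0.5145)·2 + (-0.5145)·(-3) = -0.8575.
u_2 = c_2 + 0.8575·q_1 = (-1.4118, 1.5588, -3.4412).
‖u_2‖ = 4.0330, so q_2 = (-0.3501, 0.3865, -0.8533).
Qᵀb = (0.8575, -2.7932).
Back-substitute: x_2 = -2.7932/4.0330 = -0.6926.
x_1 = (0.8575 + 0.8575·(-0.6926))/5.8310 = 0.0452.

x = (0.0452, -0.6926)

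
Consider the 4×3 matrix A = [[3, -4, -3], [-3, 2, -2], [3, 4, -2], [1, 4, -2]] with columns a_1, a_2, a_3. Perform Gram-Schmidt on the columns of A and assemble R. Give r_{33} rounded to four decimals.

a_1 = (3, -3, 3, 1); ‖a_1‖ = 5.2915, so e_1 = (0.5669, -0.5669, 0.5669, 0.1890).
e_1·a_2 = 0.5669·(-4) + (-0.5669)·2 + 0.5669·4 + 0.1890·4 = -0.3780.
u_2 = a_2 + 0.3780·e_1 = (-3.7857, 1.7857, 4.2143, 4.0714).
‖u_2‖ = 7.2012, so e_2 = (-0.5257, 0.2480, 0.5852, 0.5654).
e_1·a_3 = 0.5669·(-3) + (-0.5669)·(-2) + 0.5669·(-2) + 0.1890·(-2) = -2.0788; e_2·a_3 = (-0.5257)·(-3) + 0.2480·(-2) + 0.5852·(-2) + 0.5654·(-2) = -1.2200.
u_3 = a_3 + 2.0788·e_1 + 1.2200·e_2 = (-2.4628, -2.8760, -0.1074, -0.9174).
r_{33} = ‖u_3‖ = 3.8974.

r_{33} = 3.8974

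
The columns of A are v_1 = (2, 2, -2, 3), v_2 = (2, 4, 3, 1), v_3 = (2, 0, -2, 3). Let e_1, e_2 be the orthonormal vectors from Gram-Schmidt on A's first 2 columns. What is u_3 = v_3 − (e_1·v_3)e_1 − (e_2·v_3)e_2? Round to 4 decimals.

v_1 = (2, 2, -2, 3); ‖v_1‖ = 4.5826, so e_1 = (0.4364, 0.4364, -0.4364, 0.6547).
e_1·v_2 = 0.4364·2 + 0.4364·4 + (-0.4364)·3 + 0.6547·1 = 1.9640.
u_2 = v_2 − 1.9640·e_1 = (1.1429, 3.1429, 3.8571, -0.2857).
‖u_2‖ = 5.1130, so e_2 = (0.2235, 0.6147, 0.7544, -0.0559).
e_1·v_3 = 0.4364·2 + 0.4364·0 + (-0.4364)·(-2) + 0.6547·3 = 3.7097; e_2·v_3 = 0.2235·2 + 0.6147·0 + 0.7544·(-2) + (-0.0559)·3 = -1.2294.
u_3 = v_3 − 3.7097·e_1 + 1.2294·e_2 = (0.6557, -0.8634, 0.5464, 0.5027).

u_3 = (0.6557, -0.8634, 0.5464, 0.5027)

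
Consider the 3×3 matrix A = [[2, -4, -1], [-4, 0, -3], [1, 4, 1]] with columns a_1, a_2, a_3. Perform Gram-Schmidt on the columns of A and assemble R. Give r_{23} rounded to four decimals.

r_{23} = 1.8062

a_1 = (2, -4, 1); ‖a_1‖ = 4.5826, so e_1 = (0.4364, -0.8729, 0.2182).
e_1·a_2 = 0.4364·(-4) + (-0.8729)·0 + 0.2182·4 = -0.8729.
u_2 = a_2 + 0.8729·e_1 = (-3.6190, -0.7619, 4.1905).
‖u_2‖ = 5.5891, so e_2 = (-0.6475, -0.1363, 0.7498).
r_{23} = e_2·a_3 = 1.8062.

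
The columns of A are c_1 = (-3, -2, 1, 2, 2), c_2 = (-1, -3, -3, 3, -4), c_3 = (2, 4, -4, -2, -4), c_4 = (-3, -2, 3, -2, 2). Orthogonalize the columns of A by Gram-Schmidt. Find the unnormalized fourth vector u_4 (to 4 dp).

c_1 = (-3, -2, 1, 2, 2); ‖c_1‖ = 4.6904, so e_1 = (-0.6396, -0.4264, 0.2132, 0.4264, 0.4264).
e_1·c_2 = (-0.6396)·(-1) + (-0.4264)·(-3) + 0.2132·(-3) + 0.4264·3 + 0.4264·(-4) = 0.8528.
u_2 = c_2 − 0.8528·e_1 = (-0.4545, -2.6364, -3.1818, 2.6364, -4.3636).
‖u_2‖ = 6.5782, so e_2 = (-0.0691, -0.4008, -0.4837, 0.4008, -0.6633).
e_1·c_3 = (-0.6396)·2 + (-0.4264)·4 + 0.2132·(-4) + 0.4264·(-2) + 0.4264·(-4) = -6.3960; e_2·c_3 = (-0.0691)·2 + (-0.4008)·4 + (-0.4837)·(-4) + 0.4008·(-2) + (-0.6633)·(-4) = 2.0453.
u_3 = c_3 + 6.3960·e_1 − 2.0453·e_2 = (-1.9496, 2.0924, -1.6471, -0.0924, 0.0840).
‖u_3‖ = 3.3027, so e_3 = (-0.5903, 0.6336, -0.4987, -0.0280, 0.0254).
e_1·c_4 = (-0.6396)·(-3) + (-0.4264)·(-2) + 0.2132·3 + 0.4264·(-2) + 0.4264·2 = 3.4112; e_2·c_4 = (-0.0691)·(-3) + (-0.4008)·(-2) + (-0.4837)·3 + 0.4008·(-2) + (-0.6633)·2 = -2.5705; e_3·c_4 = (-0.5903)·(-3) + 0.6336·(-2) + (-0.4987)·3 + (-0.0280)·(-2) + 0.0254·2 = -0.8855.
u_4 = c_4 − 3.4112·e_1 + 2.5705·e_2 + 0.8855·e_3 = (-1.5185, -1.0146, 0.5878, -2.4492, -1.1371).

u_4 = (-1.5185, -1.0146, 0.5878, -2.4492, -1.1371)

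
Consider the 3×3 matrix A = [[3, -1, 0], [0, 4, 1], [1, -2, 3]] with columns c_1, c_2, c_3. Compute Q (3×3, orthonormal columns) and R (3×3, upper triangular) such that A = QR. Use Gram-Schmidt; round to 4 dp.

Q = [[0.9487, 0.1162, -0.2941], [0.0000, 0.9300, 0.3676], [0.3162, -0.3487, 0.8823]], R = [[3.1623, -1.5811, 0.9487], [0.0000, 4.3012, -0.1162], [0.0000, 0.0000, 3.0144]]

c_1 = (3, 0, 1); ‖c_1‖ = 3.1623, so e_1 = (0.9487, 0.0000, 0.3162).
e_1·c_2 = 0.9487·(-1) + 0.0000·4 + 0.3162·(-2) = -1.5811.
u_2 = c_2 + 1.5811·e_1 = (0.5000, 4.0000, -1.5000).
‖u_2‖ = 4.3012, so e_2 = (0.1162, 0.9300, -0.3487).
e_1·c_3 = 0.9487·0 + 0.0000·1 + 0.3162·3 = 0.9487; e_2·c_3 = 0.1162·0 + 0.9300·1 + (-0.3487)·3 = -0.1162.
u_3 = c_3 − 0.9487·e_1 + 0.1162·e_2 = (-0.8865, 1.1081, 2.6595).
‖u_3‖ = 3.0144, so e_3 = (-0.2941, 0.3676, 0.8823).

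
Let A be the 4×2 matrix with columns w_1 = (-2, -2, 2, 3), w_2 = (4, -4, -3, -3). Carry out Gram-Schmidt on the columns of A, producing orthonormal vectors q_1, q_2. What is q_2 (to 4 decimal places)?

q_2 = (0.4103, -0.8661, -0.2507, -0.1368)

q_1 = w_1/‖w_1‖ = (-2, -2, 2, 3)/4.5826 = (-0.4364, -0.4364, 0.4364, 0.6547).
r_{12} = q_1·w_2 = -3.2733.
u_2 = w_2 + 3.2733·q_1 = (2.5714, -5.4286, -1.5714, -0.8571).
‖u_2‖ = 6.2678, so q_2 = (0.4103, -0.8661, -0.2507, -0.1368).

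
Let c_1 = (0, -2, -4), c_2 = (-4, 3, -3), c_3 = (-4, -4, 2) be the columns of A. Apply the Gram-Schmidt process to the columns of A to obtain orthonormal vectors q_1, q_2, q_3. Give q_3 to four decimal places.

c_1 = (0, -2, -4); ‖c_1‖ = 4.4721, so q_1 = (0.0000, -0.4472, -0.8944).
q_1·c_2 = 0.0000·(-4) + (-0.4472)·3 + (-0.8944)·(-3) = 1.3416.
u_2 = c_2 − 1.3416·q_1 = (-4.0000, 3.6000, -1.8000).
‖u_2‖ = 5.6745, so q_2 = (-0.7049, 0.6344, -0.3172).
q_1·c_3 = 0.0000·(-4) + (-0.4472)·(-4) + (-0.8944)·2 = 0.0000; q_2·c_3 = (-0.7049)·(-4) + 0.6344·(-4) + (-0.3172)·2 = -0.3525.
u_3 = c_3 + 0.0000·q_1 + 0.3525·q_2 = (-4.2484, -3.7764, 1.8882).
‖u_3‖ = 5.9896, so q_3 = (-0.7093, -0.6305, 0.3152).

q_3 = (-0.7093, -0.6305, 0.3152)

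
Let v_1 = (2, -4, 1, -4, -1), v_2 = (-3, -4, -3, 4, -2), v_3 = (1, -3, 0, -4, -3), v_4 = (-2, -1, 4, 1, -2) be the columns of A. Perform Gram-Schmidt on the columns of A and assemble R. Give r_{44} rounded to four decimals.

e_1 = v_1/‖v_1‖ = (2, -4, 1, -4, -1)/6.1644 = (0.3244, -0.6489, 0.1622, -0.6489, -0.1622).
r_{12} = e_1·v_2 = -1.1355.
u_2 = v_2 + 1.1355·e_1 = (-2.6316, -4.7368, -2.8158, 3.2632, -2.1842).
‖u_2‖ = 7.2602, so e_2 = (-0.3625, -0.6524, -0.3878, 0.4495, -0.3008).
r_{13} = e_1·v_3 = 5.3533; r_{23} = e_2·v_3 = 0.6996.
u_3 = v_3 − 5.3533·e_1 − 0.6996·e_2 = (-0.4833, 0.9301, -0.5971, -0.8407, -1.9211).
‖u_3‖ = 2.4192, so e_3 = (-0.1998, 0.3845, -0.2468, -0.3475, -0.7941).
r_{14} = e_1·v_4 = 0.3244; r_{24} = e_2·v_4 = 0.8772; r_{34} = e_3·v_4 = 0.2685.
u_4 = v_4 − 0.3244·e_1 − 0.8772·e_2 − 0.2685·e_3 = (-1.7337, -0.3204, 4.3538, 0.9096, -1.4703).
r_{44} = ‖u_4‖ = 5.0053.

r_{44} = 5.0053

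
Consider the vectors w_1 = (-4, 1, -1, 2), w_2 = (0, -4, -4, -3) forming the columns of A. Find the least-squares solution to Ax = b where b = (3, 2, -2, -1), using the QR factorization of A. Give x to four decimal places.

x = (-0.4527, 0.0069)

w_1 = (-4, 1, -1, 2); ‖w_1‖ = 4.6904, so q_1 = (-0.8528, 0.2132, -0.2132, 0.4264).
q_1·w_2 = (-0.8528)·0 + 0.2132·(-4) + (-0.2132)·(-4) + 0.4264·(-3) = -1.2792.
u_2 = w_2 + 1.2792·q_1 = (-1.0909, -3.7273, -4.2727, -2.4545).
‖u_2‖ = 6.2740, so q_2 = (-0.1739, -0.5941, -0.6810, -0.3912).
Qᵀb = (-2.1320, 0.0435).
Back-substitute: x_2 = 0.0435/6.2740 = 0.0069.
x_1 = (-2.1320 + 1.2792·0.0069)/4.6904 = -0.4527.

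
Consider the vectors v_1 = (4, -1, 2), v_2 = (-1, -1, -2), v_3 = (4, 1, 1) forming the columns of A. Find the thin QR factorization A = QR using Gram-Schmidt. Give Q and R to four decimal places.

Q = [[0.8729, 0.1741, 0.4558], [-0.2182, -0.6963, 0.6838], [0.4364, -0.6963, -0.5698]], R = [[4.5826, -1.5275, 3.7097], [0.0000, 1.9149, -0.6963], [0.0000, 0.0000, 1.9373]]

v_1 = (4, -1, 2); ‖v_1‖ = 4.5826, so q_1 = (0.8729, -0.2182, 0.4364).
q_1·v_2 = 0.8729·(-1) + (-0.2182)·(-1) + 0.4364·(-2) = -1.5275.
u_2 = v_2 + 1.5275·q_1 = (0.3333, -1.3333, -1.3333).
‖u_2‖ = 1.9149, so q_2 = (0.1741, -0.6963, -0.6963).
q_1·v_3 = 0.8729·4 + (-0.2182)·1 + 0.4364·1 = 3.7097; q_2·v_3 = 0.1741·4 + (-0.6963)·1 + (-0.6963)·1 = -0.6963.
u_3 = v_3 − 3.7097·q_1 + 0.6963·q_2 = (0.8831, 1.3247, -1.1039).
‖u_3‖ = 1.9373, so q_3 = (0.4558, 0.6838, -0.5698).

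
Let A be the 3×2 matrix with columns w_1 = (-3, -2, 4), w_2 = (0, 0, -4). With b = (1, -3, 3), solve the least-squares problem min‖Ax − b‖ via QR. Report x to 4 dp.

x = (0.2308, -0.5192)

e_1 = w_1/‖w_1‖ = (-3, -2, 4)/5.3852 = (-0.5571, -0.3714, 0.7428).
r_{12} = e_1·w_2 = -2.9711.
u_2 = w_2 + 2.9711·e_1 = (-1.6552, -1.1034, -1.7931).
‖u_2‖ = 2.6781, so e_2 = (-0.6180, -0.4120, -0.6695).
Qᵀb = (2.7854, -1.3906).
Back-substitute: x_2 = -1.3906/2.6781 = -0.5192.
x_1 = (2.7854 + 2.9711·(-0.5192))/5.3852 = 0.2308.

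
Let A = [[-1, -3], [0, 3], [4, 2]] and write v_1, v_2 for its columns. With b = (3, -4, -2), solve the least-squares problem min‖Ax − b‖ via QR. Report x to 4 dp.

x = (0.1304, -1.2016)

e_1 = v_1/‖v_1‖ = (-1, 0, 4)/4.1231 = (-0.2425, 0.0000, 0.9701).
r_{12} = e_1·v_2 = 2.6679.
u_2 = v_2 − 2.6679·e_1 = (-2.3529, 3.0000, -0.5882).
‖u_2‖ = 3.8578, so e_2 = (-0.6099, 0.7777, -0.1525).
Qᵀb = (-2.6679, -4.6354).
Back-substitute: x_2 = -4.6354/3.8578 = -1.2016.
x_1 = (-2.6679 − 2.6679·(-1.2016))/4.1231 = 0.1304.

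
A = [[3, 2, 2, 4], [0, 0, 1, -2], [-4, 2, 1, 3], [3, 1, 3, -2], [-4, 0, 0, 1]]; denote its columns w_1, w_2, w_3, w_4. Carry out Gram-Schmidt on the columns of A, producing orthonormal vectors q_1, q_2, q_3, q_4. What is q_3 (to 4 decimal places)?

q_3 = (-0.2786, 0.5003, -0.0769, 0.7109, 0.4011)

q_1 = w_1/‖w_1‖ = (3, 0, -4, 3, -4)/7.0711 = (0.4243, 0.0000, -0.5657, 0.4243, -0.5657).
r_{12} = q_1·w_2 = 0.1414.
u_2 = w_2 − 0.1414·q_1 = (1.9400, 0.0000, 2.0800, 0.9400, 0.0800).
‖u_2‖ = 2.9967, so q_2 = (0.6474, 0.0000, 0.6941, 0.3137, 0.0267).
r_{13} = q_1·w_3 = 1.5556; r_{23} = q_2·w_3 = 2.9299.
u_3 = w_3 − 1.5556·q_1 − 2.9299·q_2 = (-0.5568, 1.0000, -0.1537, 1.4209, 0.8018).
‖u_3‖ = 1.9989, so q_3 = (-0.2786, 0.5003, -0.0769, 0.7109, 0.4011).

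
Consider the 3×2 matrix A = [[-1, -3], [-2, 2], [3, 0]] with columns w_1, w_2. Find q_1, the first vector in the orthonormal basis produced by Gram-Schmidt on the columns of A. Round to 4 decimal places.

w_1 = (-1, -2, 3); ‖w_1‖ = 3.7417, so q_1 = (-0.2673, -0.5345, 0.8018).

q_1 = (-0.2673, -0.5345, 0.8018)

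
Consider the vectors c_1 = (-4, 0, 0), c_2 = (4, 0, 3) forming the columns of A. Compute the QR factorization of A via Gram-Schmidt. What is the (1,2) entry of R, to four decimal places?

e_1 = c_1/‖c_1‖ = (-4, 0, 0)/4.0000 = (-1.0000, 0.0000, 0.0000).
r_{12} = e_1·c_2 = -4.0000.

r_{12} = -4.0000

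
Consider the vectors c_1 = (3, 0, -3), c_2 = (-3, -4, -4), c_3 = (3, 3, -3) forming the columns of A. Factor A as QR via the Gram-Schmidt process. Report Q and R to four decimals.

c_1 = (3, 0, -3); ‖c_1‖ = 4.2426, so e_1 = (0.7071, 0.0000, -0.7071).
e_1·c_2 = 0.7071·(-3) + 0.0000·(-4) + (-0.7071)·(-4) = 0.7071.
u_2 = c_2 − 0.7071·e_1 = (-3.5000, -4.0000, -3.5000).
‖u_2‖ = 6.3640, so e_2 = (-0.5500, -0.6285, -0.5500).
e_1·c_3 = 0.7071·3 + 0.0000·3 + (-0.7071)·(-3) = 4.2426; e_2·c_3 = (-0.5500)·3 + (-0.6285)·3 + (-0.5500)·(-3) = -1.8856.
u_3 = c_3 − 4.2426·e_1 + 1.8856·e_2 = (-1.0370, 1.8148, -1.0370).
‖u_3‖ = 2.3333, so e_3 = (-0.4444, 0.7778, -0.4444).

Q = [[0.7071, -0.5500, -0.4444], [0.0000, -0.6285, 0.7778], [-0.7071, -0.5500, -0.4444]], R = [[4.2426, 0.7071, 4.2426], [0.0000, 6.3640, -1.8856], [0.0000, 0.0000, 2.3333]]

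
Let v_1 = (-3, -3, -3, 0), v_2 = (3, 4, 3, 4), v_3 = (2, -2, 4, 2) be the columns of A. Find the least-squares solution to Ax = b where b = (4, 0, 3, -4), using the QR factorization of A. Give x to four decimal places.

x = (-1.9513, -1.2022, 0.3652)

v_1 = (-3, -3, -3, 0); ‖v_1‖ = 5.1962, so q_1 = (-0.5774, -0.5774, -0.5774, 0.0000).
q_1·v_2 = (-0.5774)·3 + (-0.5774)·4 + (-0.5774)·3 + 0.0000·4 = -5.7735.
u_2 = v_2 + 5.7735·q_1 = (-0.3333, 0.6667, -0.3333, 4.0000).
‖u_2‖ = 4.0825, so q_2 = (-0.0816, 0.1633, -0.0816, 0.9798).
q_1·v_3 = (-0.5774)·2 + (-0.5774)·(-2) + (-0.5774)·4 + 0.0000·2 = -2.3094; q_2·v_3 = (-0.0816)·2 + 0.1633·(-2) + (-0.0816)·4 + 0.9798·2 = 1.1431.
u_3 = v_3 + 2.3094·q_1 − 1.1431·q_2 = (0.7600, -3.5200, 2.7600, 0.8800).
‖u_3‖ = 4.6217, so q_3 = (0.1644, -0.7616, 0.5972, 0.1904).
Qᵀb = (-4.0415, -4.4907, 1.6877).
Back-substitute: x_3 = 1.6877/4.6217 = 0.3652.
x_2 = (-4.4907 − 1.1431·0.3652)/4.0825 = -1.2022.
x_1 = (-4.0415 + 5.7735·(-1.2022) + 2.3094·0.3652)/5.1962 = -1.9513.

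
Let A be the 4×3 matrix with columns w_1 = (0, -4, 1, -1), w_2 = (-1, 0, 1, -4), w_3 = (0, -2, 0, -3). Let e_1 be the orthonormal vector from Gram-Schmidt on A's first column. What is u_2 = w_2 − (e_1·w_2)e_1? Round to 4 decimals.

u_2 = (-1.0000, 1.1111, 0.7222, -3.7222)

w_1 = (0, -4, 1, -1); ‖w_1‖ = 4.2426, so e_1 = (0.0000, -0.9428, 0.2357, -0.2357).
e_1·w_2 = 0.0000·(-1) + (-0.9428)·0 + 0.2357·1 + (-0.2357)·(-4) = 1.1785.
u_2 = w_2 − 1.1785·e_1 = (-1.0000, 1.1111, 0.7222, -3.7222).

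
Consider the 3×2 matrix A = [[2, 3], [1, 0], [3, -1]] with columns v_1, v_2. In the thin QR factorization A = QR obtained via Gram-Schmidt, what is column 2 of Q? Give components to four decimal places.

q_2 = (0.8406, -0.0701, -0.5371)

v_1 = (2, 1, 3); ‖v_1‖ = 3.7417, so q_1 = (0.5345, 0.2673, 0.8018).
q_1·v_2 = 0.5345·3 + 0.2673·0 + 0.8018·(-1) = 0.8018.
u_2 = v_2 − 0.8018·q_1 = (2.5714, -0.2143, -1.6429).
‖u_2‖ = 3.0589, so q_2 = (0.8406, -0.0701, -0.5371).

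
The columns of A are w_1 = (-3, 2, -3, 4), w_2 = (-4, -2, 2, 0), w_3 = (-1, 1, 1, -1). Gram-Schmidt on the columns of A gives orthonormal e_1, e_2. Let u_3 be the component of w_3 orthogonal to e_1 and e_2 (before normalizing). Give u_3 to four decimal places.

u_3 = (-0.4978, 1.4670, 0.4714, -0.7533)

w_1 = (-3, 2, -3, 4); ‖w_1‖ = 6.1644, so e_1 = (-0.4867, 0.3244, -0.4867, 0.6489).
e_1·w_2 = (-0.4867)·(-4) + 0.3244·(-2) + (-0.4867)·2 + 0.6489·0 = 0.3244.
u_2 = w_2 − 0.3244·e_1 = (-3.8421, -2.1053, 2.1579, -0.2105).
‖u_2‖ = 4.8882, so e_2 = (-0.7860, -0.4307, 0.4414, -0.0431).
e_1·w_3 = (-0.4867)·(-1) + 0.3244·1 + (-0.4867)·1 + 0.6489·(-1) = -0.3244; e_2·w_3 = (-0.7860)·(-1) + (-0.4307)·1 + 0.4414·1 + (-0.0431)·(-1) = 0.8398.
u_3 = w_3 + 0.3244·e_1 − 0.8398·e_2 = (-0.4978, 1.4670, 0.4714, -0.7533).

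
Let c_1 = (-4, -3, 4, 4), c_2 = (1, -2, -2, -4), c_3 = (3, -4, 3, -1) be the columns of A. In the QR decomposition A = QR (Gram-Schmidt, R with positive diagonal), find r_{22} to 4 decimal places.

c_1 = (-4, -3, 4, 4); ‖c_1‖ = 7.5498, so e_1 = (-0.5298, -0.3974, 0.5298, 0.5298).
e_1·c_2 = (-0.5298)·1 + (-0.3974)·(-2) + 0.5298·(-2) + 0.5298·(-4) = -2.9140.
u_2 = c_2 + 2.9140·e_1 = (-0.5439, -3.1579, -0.4561, -2.4561).
r_{22} = ‖u_2‖ = 4.0631.

r_{22} = 4.0631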